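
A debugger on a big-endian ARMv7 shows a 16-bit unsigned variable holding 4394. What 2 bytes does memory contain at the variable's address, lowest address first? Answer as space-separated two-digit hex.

11 2A

4394 in hexadecimal, padded to 16 bits, is 0x112A.
Split into bytes (most-significant first): 11 2A.
Big-endian: lowest address holds the most-significant byte.
So the memory order matches the most-significant-first order: 11 2A.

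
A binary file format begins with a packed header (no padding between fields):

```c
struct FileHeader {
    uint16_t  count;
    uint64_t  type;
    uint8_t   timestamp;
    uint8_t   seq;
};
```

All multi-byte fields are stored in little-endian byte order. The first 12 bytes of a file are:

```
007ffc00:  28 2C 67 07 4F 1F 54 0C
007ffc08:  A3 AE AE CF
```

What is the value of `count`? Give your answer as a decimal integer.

11304

`count` is the first field, at byte offset 0, occupying 2 bytes.
Bytes at offsets 0..1: 28 2C.
Little-endian stores the least-significant byte at the lowest address.
Reassemble most-significant byte first: 2C 28 → 0x2C28.
0x2C28 = 11304.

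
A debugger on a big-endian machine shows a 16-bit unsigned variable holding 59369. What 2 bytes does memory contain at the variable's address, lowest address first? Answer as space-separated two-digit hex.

E7 E9

59369 in hexadecimal, padded to 16 bits, is 0xE7E9.
Split into bytes (most-significant first): E7 E9.
Big-endian stores the most-significant byte at the lowest address.
So the memory order matches the most-significant-first order: E7 E9.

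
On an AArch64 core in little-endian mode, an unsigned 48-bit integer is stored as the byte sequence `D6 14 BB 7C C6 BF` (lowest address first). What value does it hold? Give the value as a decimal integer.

210859217065174

In little-endian order the low byte comes first in memory.
Reassemble most-significant byte first: BF C6 7C BB 14 D6 → 0xBFC67CBB14D6.
0xBFC67CBB14D6 = 210859217065174.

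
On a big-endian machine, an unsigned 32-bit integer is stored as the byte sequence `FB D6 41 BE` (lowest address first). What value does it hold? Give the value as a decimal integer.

4225122750

Big-endian: lowest address holds the most-significant byte.
The bytes are already most-significant first: 0xFBD641BE.
0xFBD641BE = 4225122750.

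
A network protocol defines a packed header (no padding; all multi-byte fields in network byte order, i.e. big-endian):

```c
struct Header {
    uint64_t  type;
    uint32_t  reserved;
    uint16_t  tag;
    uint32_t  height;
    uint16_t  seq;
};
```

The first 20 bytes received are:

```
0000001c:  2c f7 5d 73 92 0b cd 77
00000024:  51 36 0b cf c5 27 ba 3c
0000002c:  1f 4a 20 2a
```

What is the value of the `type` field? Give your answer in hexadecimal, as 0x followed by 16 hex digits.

`type` is the first field, at byte offset 0, occupying 8 bytes.
Bytes at offsets 0..7: 2C F7 5D 73 92 0B CD 77.
In big-endian order the high byte comes first in memory.
The bytes are already most-significant first: 0x2CF75D73920BCD77.

0x2CF75D73920BCD77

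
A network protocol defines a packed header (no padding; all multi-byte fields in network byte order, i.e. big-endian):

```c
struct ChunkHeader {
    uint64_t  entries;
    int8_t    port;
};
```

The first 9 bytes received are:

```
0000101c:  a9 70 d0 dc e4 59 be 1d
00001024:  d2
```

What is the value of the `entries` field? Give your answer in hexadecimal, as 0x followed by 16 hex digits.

0xA970D0DCE459BE1D

`entries` is the first field, at byte offset 0, occupying 8 bytes.
Bytes at offsets 0..7: A9 70 D0 DC E4 59 BE 1D.
In big-endian order the high byte comes first in memory.
The bytes are already most-significant first: 0xA970D0DCE459BE1D.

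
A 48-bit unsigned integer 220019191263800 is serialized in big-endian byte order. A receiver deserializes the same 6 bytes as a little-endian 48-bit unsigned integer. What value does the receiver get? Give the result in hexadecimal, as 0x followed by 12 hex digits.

220019191263800 in 48-bit hexadecimal is 0xC81B35BD3238.
Stored big-endian, the bytes at ascending addresses are C8 1B 35 BD 32 38.
Read back as little-endian, the first byte is least significant, giving 0x3832BD351BC8.

0x3832BD351BC8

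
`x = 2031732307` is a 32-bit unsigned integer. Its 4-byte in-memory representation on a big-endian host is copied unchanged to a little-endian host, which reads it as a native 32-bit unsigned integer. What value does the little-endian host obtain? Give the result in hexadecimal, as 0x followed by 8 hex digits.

2031732307 in 32-bit hexadecimal is 0x7919C653.
Stored big-endian, the bytes at ascending addresses are 79 19 C6 53.
Read back as little-endian, the first byte is least significant, giving 0x53C61979.

0x53C61979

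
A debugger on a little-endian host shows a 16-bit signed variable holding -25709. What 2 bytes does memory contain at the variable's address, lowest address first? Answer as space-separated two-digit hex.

93 9B

Two's complement of -25709 in 16 bits: 25709 = 0x646D; invert → 0x9B92; add 1 → 0x9B93.
Split into bytes (most-significant first): 9B 93.
Little-endian: lowest address holds the least-significant byte.
So at ascending addresses the bytes are 93 9B.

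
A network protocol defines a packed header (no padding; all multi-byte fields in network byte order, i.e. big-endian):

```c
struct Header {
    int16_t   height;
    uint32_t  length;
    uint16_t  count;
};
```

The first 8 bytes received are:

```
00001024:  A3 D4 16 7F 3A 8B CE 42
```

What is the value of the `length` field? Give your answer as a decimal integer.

`length` follows `height` (2 bytes), so it starts at byte offset 2 and occupies 4 bytes.
Bytes at offsets 2..5: 16 7F 3A 8B.
Big-endian: lowest address holds the most-significant byte.
The bytes are already most-significant first: 0x167F3A8B.
0x167F3A8B = 377436811.

377436811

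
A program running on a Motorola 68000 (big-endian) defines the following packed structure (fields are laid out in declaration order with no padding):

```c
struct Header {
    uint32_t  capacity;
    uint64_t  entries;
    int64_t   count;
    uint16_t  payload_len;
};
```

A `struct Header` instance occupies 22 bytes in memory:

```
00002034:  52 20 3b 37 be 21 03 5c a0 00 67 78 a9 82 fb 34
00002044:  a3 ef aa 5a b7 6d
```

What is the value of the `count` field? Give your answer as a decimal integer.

-6232142730820081062

`count` follows `capacity` (4 B), `entries` (8 B), so it starts at offset 4 + 8 = 12 and occupies 8 bytes.
Bytes at offsets 12..19: A9 82 FB 34 A3 EF AA 5A.
Big-endian: lowest address holds the most-significant byte.
The bytes are already most-significant first: 0xA982FB34A3EFAA5A.
Top bit is set, so as a signed 64-bit value this is 0xA982FB34A3EFAA5A − 2^64 = -6232142730820081062.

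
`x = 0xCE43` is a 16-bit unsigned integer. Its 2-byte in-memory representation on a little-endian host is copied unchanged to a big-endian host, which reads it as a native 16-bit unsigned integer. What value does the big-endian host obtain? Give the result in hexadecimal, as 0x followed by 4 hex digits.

Stored little-endian, the bytes at ascending addresses are 43 CE.
Read back as big-endian, the last byte is least significant, giving 0x43CE.

0x43CE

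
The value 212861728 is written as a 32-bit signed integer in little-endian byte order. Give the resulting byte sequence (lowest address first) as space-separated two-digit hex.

20 03 B0 0C

212861728 in hexadecimal, padded to 32 bits, is 0x0CB00320.
Split into bytes (most-significant first): 0C B0 03 20.
Little-endian stores the least-significant byte at the lowest address.
So at ascending addresses the bytes are 20 03 B0 0C.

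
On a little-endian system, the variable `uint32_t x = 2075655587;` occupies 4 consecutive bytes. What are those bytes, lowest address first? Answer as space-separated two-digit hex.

2075655587 in hexadecimal, padded to 32 bits, is 0x7BB7FDA3.
Split into bytes (most-significant first): 7B B7 FD A3.
Little-endian: lowest address holds the least-significant byte.
So at ascending addresses the bytes are A3 FD B7 7B.

A3 FD B7 7B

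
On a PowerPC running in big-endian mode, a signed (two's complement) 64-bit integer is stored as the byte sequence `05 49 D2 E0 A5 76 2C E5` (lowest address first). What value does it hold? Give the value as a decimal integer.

Big-endian stores the most-significant byte at the lowest address.
The bytes are already most-significant first: 0x0549D2E0A5762CE5.
0x0549D2E0A5762CE5 = 381067505780010213.

381067505780010213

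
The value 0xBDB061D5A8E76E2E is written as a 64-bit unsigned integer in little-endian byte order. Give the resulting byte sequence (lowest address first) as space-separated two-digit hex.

2E 6E E7 A8 D5 61 B0 BD

Split into bytes (most-significant first): BD B0 61 D5 A8 E7 6E 2E.
Little-endian: lowest address holds the least-significant byte.
So at ascending addresses the bytes are 2E 6E E7 A8 D5 61 B0 BD.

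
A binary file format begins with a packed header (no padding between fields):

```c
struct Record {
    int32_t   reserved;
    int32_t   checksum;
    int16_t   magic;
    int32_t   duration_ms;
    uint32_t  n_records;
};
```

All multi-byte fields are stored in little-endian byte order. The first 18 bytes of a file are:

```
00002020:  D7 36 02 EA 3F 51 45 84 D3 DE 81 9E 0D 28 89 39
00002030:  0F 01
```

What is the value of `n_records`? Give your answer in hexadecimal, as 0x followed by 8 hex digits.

0x010F3989

`n_records` follows `reserved` (4 B), `checksum` (4 B), `magic` (2 B), `duration_ms` (4 B), so it starts at offset 4 + 4 + 2 + 4 = 14 and occupies 4 bytes.
Bytes at offsets 14..17: 89 39 0F 01.
In little-endian order the low byte comes first in memory.
Reassemble most-significant byte first: 01 0F 39 89 → 0x010F3989.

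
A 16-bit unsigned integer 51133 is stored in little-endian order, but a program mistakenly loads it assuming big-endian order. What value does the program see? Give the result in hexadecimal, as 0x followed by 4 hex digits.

0xBDC7

51133 in 16-bit hexadecimal is 0xC7BD.
Stored little-endian, the bytes at ascending addresses are BD C7.
Read back as big-endian, the last byte is least significant, giving 0xBDC7.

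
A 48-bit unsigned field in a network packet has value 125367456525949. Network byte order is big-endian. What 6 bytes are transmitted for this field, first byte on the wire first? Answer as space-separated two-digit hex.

125367456525949 in hexadecimal, padded to 48 bits, is 0x720562B66E7D.
Split into bytes (most-significant first): 72 05 62 B6 6E 7D.
Big-endian stores the most-significant byte at the lowest address.
So the memory order matches the most-significant-first order: 72 05 62 B6 6E 7D.

72 05 62 B6 6E 7D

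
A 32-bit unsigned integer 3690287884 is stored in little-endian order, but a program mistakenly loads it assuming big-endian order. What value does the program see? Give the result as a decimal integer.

3690287884 in 32-bit hexadecimal is 0xDBF5530C.
Stored little-endian, the bytes at ascending addresses are 0C 53 F5 DB.
Read back as big-endian, the last byte is least significant, giving 0x0C53F5DB.
0x0C53F5DB = 206829019.

206829019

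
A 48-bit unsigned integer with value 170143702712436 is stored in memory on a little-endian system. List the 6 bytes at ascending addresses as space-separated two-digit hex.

74 00 F6 AA BE 9A

170143702712436 in hexadecimal, padded to 48 bits, is 0x9ABEAAF60074.
Split into bytes (most-significant first): 9A BE AA F6 00 74.
Little-endian: lowest address holds the least-significant byte.
So at ascending addresses the bytes are 74 00 F6 AA BE 9A.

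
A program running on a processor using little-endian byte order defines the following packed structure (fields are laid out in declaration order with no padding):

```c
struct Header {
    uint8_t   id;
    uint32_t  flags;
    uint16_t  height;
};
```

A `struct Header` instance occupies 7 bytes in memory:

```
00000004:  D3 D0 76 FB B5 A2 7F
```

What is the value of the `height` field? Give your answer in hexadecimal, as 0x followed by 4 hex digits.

0x7FA2

`height` follows `id` (1 B), `flags` (4 B), so it starts at offset 1 + 4 = 5 and occupies 2 bytes.
Bytes at offsets 5..6: A2 7F.
Little-endian: lowest address holds the least-significant byte.
Reassemble most-significant byte first: 7F A2 → 0x7FA2.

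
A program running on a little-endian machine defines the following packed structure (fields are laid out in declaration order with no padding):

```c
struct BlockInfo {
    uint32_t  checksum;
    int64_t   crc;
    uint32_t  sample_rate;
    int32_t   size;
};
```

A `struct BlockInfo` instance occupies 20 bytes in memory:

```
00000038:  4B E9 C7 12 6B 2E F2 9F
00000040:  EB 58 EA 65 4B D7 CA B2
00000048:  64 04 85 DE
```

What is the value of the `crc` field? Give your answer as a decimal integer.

`crc` follows `checksum` (4 bytes), so it starts at byte offset 4 and occupies 8 bytes.
Bytes at offsets 4..11: 6B 2E F2 9F EB 58 EA 65.
Little-endian: lowest address holds the least-significant byte.
Reassemble most-significant byte first: 65 EA 58 EB 9F F2 2E 6B → 0x65EA58EB9FF22E6B.
0x65EA58EB9FF22E6B = 7343779911405022827.

7343779911405022827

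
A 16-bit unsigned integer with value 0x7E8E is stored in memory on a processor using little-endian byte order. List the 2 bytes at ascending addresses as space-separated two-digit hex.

8E 7E

Split into bytes (most-significant first): 7E 8E.
Little-endian stores the least-significant byte at the lowest address.
So at ascending addresses the bytes are 8E 7E.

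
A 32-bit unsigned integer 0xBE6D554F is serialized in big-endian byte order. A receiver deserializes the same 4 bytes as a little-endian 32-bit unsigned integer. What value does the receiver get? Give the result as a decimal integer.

Stored big-endian, the bytes at ascending addresses are BE 6D 55 4F.
Read back as little-endian, the first byte is least significant, giving 0x4F556DBE.
0x4F556DBE = 1330998718.

1330998718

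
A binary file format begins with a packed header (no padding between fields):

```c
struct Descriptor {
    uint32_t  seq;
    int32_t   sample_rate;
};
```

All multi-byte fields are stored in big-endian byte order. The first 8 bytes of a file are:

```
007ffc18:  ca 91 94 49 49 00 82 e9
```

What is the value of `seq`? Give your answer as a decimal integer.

3398538313

`seq` is the first field, at byte offset 0, occupying 4 bytes.
Bytes at offsets 0..3: CA 91 94 49.
Big-endian stores the most-significant byte at the lowest address.
The bytes are already most-significant first: 0xCA919449.
0xCA919449 = 3398538313.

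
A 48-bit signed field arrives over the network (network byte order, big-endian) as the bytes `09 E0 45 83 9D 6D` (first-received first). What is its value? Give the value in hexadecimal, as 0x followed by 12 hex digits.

Big-endian stores the most-significant byte at the lowest address.
The bytes are already most-significant first: 0x09E045839D6D.

0x09E045839D6D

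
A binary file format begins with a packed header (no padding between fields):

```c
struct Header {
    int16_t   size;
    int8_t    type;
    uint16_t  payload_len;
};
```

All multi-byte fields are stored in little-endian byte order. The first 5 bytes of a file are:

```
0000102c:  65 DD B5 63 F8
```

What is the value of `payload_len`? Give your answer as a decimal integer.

63587

`payload_len` follows `size` (2 B), `type` (1 B), so it starts at offset 2 + 1 = 3 and occupies 2 bytes.
Bytes at offsets 3..4: 63 F8.
In little-endian order the low byte comes first in memory.
Reassemble most-significant byte first: F8 63 → 0xF863.
0xF863 = 63587.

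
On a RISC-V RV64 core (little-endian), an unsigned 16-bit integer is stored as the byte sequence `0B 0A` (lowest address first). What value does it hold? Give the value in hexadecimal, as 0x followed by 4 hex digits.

0x0A0B

Little-endian: lowest address holds the least-significant byte.
Reassemble most-significant byte first: 0A 0B → 0x0A0B.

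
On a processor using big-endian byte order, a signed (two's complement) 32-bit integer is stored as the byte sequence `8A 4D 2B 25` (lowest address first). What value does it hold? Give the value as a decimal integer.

Big-endian stores the most-significant byte at the lowest address.
The bytes are already most-significant first: 0x8A4D2B25.
Top bit is set, so as a signed 32-bit value this is 0x8A4D2B25 − 2^32 = -1974654171.

-1974654171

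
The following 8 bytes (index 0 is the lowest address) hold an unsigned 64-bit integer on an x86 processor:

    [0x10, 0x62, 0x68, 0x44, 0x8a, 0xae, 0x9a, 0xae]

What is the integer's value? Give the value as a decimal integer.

In little-endian order the low byte comes first in memory.
Reassemble most-significant byte first: AE 9A AE 8A 44 68 62 10 → 0xAE9AAE8A44686210.
0xAE9AAE8A44686210 = 12581560417889313296.

12581560417889313296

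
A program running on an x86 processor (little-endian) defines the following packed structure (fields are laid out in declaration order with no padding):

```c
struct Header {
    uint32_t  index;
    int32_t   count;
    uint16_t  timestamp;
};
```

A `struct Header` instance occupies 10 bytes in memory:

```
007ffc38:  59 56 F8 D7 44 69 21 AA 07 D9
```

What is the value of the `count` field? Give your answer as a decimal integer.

-1440650940

`count` follows `index` (4 bytes), so it starts at byte offset 4 and occupies 4 bytes.
Bytes at offsets 4..7: 44 69 21 AA.
Little-endian: lowest address holds the least-significant byte.
Reassemble most-significant byte first: AA 21 69 44 → 0xAA216944.
Top bit is set, so as a signed 32-bit value this is 0xAA216944 − 2^32 = -1440650940.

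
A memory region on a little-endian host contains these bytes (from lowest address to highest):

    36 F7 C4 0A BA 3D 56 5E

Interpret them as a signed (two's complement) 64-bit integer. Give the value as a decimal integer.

6797688556816234294

Little-endian stores the least-significant byte at the lowest address.
Reassemble most-significant byte first: 5E 56 3D BA 0A C4 F7 36 → 0x5E563DBA0AC4F736.
0x5E563DBA0AC4F736 = 6797688556816234294.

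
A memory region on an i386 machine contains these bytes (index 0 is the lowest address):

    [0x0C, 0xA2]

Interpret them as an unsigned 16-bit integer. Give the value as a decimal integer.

In little-endian order the low byte comes first in memory.
Reassemble most-significant byte first: A2 0C → 0xA20C.
0xA20C = 41484.

41484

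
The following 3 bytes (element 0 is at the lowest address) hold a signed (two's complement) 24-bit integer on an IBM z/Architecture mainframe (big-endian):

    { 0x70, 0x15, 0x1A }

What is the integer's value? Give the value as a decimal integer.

Big-endian: lowest address holds the most-significant byte.
The bytes are already most-significant first: 0x70151A.
0x70151A = 7345434.

7345434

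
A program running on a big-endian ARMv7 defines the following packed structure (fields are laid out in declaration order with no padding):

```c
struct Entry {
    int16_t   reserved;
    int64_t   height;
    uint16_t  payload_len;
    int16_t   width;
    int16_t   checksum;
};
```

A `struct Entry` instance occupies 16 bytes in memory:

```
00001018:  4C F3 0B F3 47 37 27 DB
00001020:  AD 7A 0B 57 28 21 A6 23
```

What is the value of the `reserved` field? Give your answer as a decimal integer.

19699

`reserved` is the first field, at byte offset 0, occupying 2 bytes.
Bytes at offsets 0..1: 4C F3.
Big-endian: lowest address holds the most-significant byte.
The bytes are already most-significant first: 0x4CF3.
0x4CF3 = 19699.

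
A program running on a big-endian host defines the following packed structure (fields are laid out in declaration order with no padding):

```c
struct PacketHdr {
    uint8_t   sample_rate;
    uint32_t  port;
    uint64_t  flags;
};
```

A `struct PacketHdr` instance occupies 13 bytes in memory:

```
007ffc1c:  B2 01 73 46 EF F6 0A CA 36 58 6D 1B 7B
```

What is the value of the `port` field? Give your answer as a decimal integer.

24332015

`port` follows `sample_rate` (1 byte), so it starts at byte offset 1 and occupies 4 bytes.
Bytes at offsets 1..4: 01 73 46 EF.
Big-endian: lowest address holds the most-significant byte.
The bytes are already most-significant first: 0x017346EF.
0x017346EF = 24332015.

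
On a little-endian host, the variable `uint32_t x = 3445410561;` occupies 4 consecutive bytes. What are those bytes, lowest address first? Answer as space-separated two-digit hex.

01 CB 5C CD

3445410561 in hexadecimal, padded to 32 bits, is 0xCD5CCB01.
Split into bytes (most-significant first): CD 5C CB 01.
Little-endian stores the least-significant byte at the lowest address.
So at ascending addresses the bytes are 01 CB 5C CD.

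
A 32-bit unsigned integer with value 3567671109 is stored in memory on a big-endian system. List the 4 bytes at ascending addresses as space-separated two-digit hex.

3567671109 in hexadecimal, padded to 32 bits, is 0xD4A65745.
Split into bytes (most-significant first): D4 A6 57 45.
Big-endian stores the most-significant byte at the lowest address.
So the memory order matches the most-significant-first order: D4 A6 57 45.

D4 A6 57 45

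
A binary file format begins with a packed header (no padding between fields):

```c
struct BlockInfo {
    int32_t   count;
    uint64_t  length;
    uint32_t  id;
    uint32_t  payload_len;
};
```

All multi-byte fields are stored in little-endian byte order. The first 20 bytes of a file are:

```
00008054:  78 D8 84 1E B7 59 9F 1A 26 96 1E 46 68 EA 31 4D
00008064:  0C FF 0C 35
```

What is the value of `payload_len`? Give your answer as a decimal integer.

890044172

`payload_len` follows `count` (4 B), `length` (8 B), `id` (4 B), so it starts at offset 4 + 8 + 4 = 16 and occupies 4 bytes.
Bytes at offsets 16..19: 0C FF 0C 35.
Little-endian stores the least-significant byte at the lowest address.
Reassemble most-significant byte first: 35 0C FF 0C → 0x350CFF0C.
0x350CFF0C = 890044172.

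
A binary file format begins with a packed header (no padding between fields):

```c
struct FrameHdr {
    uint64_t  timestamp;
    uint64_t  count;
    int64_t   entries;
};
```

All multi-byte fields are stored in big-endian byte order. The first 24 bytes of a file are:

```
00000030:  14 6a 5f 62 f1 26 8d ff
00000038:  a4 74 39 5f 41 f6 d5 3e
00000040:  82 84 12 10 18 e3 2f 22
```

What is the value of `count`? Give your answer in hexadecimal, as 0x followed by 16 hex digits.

0xA474395F41F6D53E

`count` follows `timestamp` (8 bytes), so it starts at byte offset 8 and occupies 8 bytes.
Bytes at offsets 8..15: A4 74 39 5F 41 F6 D5 3E.
Big-endian stores the most-significant byte at the lowest address.
The bytes are already most-significant first: 0xA474395F41F6D53E.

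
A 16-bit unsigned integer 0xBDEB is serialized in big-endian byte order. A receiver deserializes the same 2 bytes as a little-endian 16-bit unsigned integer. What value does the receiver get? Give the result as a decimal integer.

Stored big-endian, the bytes at ascending addresses are BD EB.
Read back as little-endian, the first byte is least significant, giving 0xEBBD.
0xEBBD = 60349.

60349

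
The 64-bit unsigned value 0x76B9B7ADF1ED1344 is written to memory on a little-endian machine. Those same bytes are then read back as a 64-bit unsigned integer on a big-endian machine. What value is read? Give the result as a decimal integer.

Stored little-endian, the bytes at ascending addresses are 44 13 ED F1 AD B7 B9 76.
Read back as big-endian, the last byte is least significant, giving 0x4413EDF1ADB7B976.
0x4413EDF1ADB7B976 = 4905526041394002294.

4905526041394002294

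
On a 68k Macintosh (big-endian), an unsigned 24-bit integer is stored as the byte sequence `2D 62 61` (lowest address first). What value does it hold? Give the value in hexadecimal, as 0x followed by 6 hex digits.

0x2D6261

In big-endian order the high byte comes first in memory.
The bytes are already most-significant first: 0x2D6261.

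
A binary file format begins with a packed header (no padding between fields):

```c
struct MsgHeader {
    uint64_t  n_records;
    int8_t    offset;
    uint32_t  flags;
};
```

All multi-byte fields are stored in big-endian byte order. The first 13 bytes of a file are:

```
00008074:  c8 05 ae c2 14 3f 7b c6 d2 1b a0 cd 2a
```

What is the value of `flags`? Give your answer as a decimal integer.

`flags` follows `n_records` (8 B), `offset` (1 B), so it starts at offset 8 + 1 = 9 and occupies 4 bytes.
Bytes at offsets 9..12: 1B A0 CD 2A.
In big-endian order the high byte comes first in memory.
The bytes are already most-significant first: 0x1BA0CD2A.
0x1BA0CD2A = 463523114.

463523114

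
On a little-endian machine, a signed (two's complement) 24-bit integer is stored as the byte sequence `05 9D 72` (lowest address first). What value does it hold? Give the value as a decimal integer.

In little-endian order the low byte comes first in memory.
Reassemble most-significant byte first: 72 9D 05 → 0x729D05.
0x729D05 = 7511301.

7511301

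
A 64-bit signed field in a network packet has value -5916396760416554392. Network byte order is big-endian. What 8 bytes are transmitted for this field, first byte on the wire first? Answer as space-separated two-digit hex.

AD E4 BC 7E 29 19 72 68

Two's complement of -5916396760416554392 in 64 bits: 5916396760416554392 = 0x521B4381D6E68D98; invert → 0xADE4BC7E29197267; add 1 → 0xADE4BC7E29197268.
Split into bytes (most-significant first): AD E4 BC 7E 29 19 72 68.
In big-endian order the high byte comes first in memory.
So the memory order matches the most-significant-first order: AD E4 BC 7E 29 19 72 68.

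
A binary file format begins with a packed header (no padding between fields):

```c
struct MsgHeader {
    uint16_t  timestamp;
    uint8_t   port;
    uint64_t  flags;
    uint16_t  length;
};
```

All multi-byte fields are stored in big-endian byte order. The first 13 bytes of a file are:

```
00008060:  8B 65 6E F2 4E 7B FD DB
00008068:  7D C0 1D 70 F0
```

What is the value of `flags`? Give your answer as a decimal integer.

17460029135601385501

`flags` follows `timestamp` (2 B), `port` (1 B), so it starts at offset 2 + 1 = 3 and occupies 8 bytes.
Bytes at offsets 3..10: F2 4E 7B FD DB 7D C0 1D.
Big-endian: lowest address holds the most-significant byte.
The bytes are already most-significant first: 0xF24E7BFDDB7DC01D.
0xF24E7BFDDB7DC01D = 17460029135601385501.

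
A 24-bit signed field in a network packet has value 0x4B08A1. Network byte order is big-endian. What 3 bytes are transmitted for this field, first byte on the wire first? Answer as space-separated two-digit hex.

4B 08 A1

Split into bytes (most-significant first): 4B 08 A1.
In big-endian order the high byte comes first in memory.
So the memory order matches the most-significant-first order: 4B 08 A1.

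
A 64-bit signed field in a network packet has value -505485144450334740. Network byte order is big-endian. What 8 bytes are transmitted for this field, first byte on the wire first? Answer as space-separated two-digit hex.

F8 FC 27 F0 75 CC FF EC

Two's complement of -505485144450334740 in 64 bits: 505485144450334740 = 0x0703D80F8A330014; invert → 0xF8FC27F075CCFFEB; add 1 → 0xF8FC27F075CCFFEC.
Split into bytes (most-significant first): F8 FC 27 F0 75 CC FF EC.
Big-endian stores the most-significant byte at the lowest address.
So the memory order matches the most-significant-first order: F8 FC 27 F0 75 CC FF EC.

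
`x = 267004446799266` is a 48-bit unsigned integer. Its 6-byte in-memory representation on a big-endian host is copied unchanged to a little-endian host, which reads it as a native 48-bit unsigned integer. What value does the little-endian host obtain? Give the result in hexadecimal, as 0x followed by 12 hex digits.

0xA27534D1D6F2

267004446799266 in 48-bit hexadecimal is 0xF2D6D13475A2.
Stored big-endian, the bytes at ascending addresses are F2 D6 D1 34 75 A2.
Read back as little-endian, the first byte is least significant, giving 0xA27534D1D6F2.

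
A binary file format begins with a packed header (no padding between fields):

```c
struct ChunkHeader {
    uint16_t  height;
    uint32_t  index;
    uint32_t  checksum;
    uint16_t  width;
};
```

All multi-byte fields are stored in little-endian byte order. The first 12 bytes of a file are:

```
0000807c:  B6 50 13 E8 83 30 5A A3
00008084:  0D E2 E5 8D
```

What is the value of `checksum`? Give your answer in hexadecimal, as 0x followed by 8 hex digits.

0xE20DA35A

`checksum` follows `height` (2 B), `index` (4 B), so it starts at offset 2 + 4 = 6 and occupies 4 bytes.
Bytes at offsets 6..9: 5A A3 0D E2.
Little-endian stores the least-significant byte at the lowest address.
Reassemble most-significant byte first: E2 0D A3 5A → 0xE20DA35A.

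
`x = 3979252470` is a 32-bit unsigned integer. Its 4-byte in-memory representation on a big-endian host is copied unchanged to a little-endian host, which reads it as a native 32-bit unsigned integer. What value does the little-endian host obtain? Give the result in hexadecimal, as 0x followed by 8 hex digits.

3979252470 in 32-bit hexadecimal is 0xED2E92F6.
Stored big-endian, the bytes at ascending addresses are ED 2E 92 F6.
Read back as little-endian, the first byte is least significant, giving 0xF6922EED.

0xF6922EED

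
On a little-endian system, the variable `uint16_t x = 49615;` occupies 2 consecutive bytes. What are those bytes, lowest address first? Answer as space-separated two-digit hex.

49615 in hexadecimal, padded to 16 bits, is 0xC1CF.
Split into bytes (most-significant first): C1 CF.
Little-endian stores the least-significant byte at the lowest address.
So at ascending addresses the bytes are CF C1.

CF C1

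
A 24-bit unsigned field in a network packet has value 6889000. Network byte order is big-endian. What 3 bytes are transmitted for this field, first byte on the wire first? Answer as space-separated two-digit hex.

69 1E 28

6889000 in hexadecimal, padded to 24 bits, is 0x691E28.
Split into bytes (most-significant first): 69 1E 28.
Big-endian: lowest address holds the most-significant byte.
So the memory order matches the most-significant-first order: 69 1E 28.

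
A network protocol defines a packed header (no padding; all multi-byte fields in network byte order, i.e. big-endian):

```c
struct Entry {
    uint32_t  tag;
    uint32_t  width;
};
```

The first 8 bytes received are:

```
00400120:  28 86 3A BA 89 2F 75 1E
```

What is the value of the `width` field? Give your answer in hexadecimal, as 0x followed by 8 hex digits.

0x892F751E

`width` follows `tag` (4 bytes), so it starts at byte offset 4 and occupies 4 bytes.
Bytes at offsets 4..7: 89 2F 75 1E.
In big-endian order the high byte comes first in memory.
The bytes are already most-significant first: 0x892F751E.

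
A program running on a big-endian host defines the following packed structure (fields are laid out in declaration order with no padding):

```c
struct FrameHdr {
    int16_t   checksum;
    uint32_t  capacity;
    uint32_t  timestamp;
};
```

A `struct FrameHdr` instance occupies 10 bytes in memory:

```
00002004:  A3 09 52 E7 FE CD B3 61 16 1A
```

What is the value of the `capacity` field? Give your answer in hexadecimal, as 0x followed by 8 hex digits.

`capacity` follows `checksum` (2 bytes), so it starts at byte offset 2 and occupies 4 bytes.
Bytes at offsets 2..5: 52 E7 FE CD.
Big-endian stores the most-significant byte at the lowest address.
The bytes are already most-significant first: 0x52E7FECD.

0x52E7FECD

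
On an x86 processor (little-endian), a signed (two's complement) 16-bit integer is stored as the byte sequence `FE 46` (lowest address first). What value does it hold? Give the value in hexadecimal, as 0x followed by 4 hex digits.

Little-endian stores the least-significant byte at the lowest address.
Reassemble most-significant byte first: 46 FE → 0x46FE.

0x46FE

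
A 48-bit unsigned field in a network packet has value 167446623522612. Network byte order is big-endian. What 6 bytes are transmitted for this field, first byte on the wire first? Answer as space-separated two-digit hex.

167446623522612 in hexadecimal, padded to 48 bits, is 0x984AB4838F34.
Split into bytes (most-significant first): 98 4A B4 83 8F 34.
Big-endian stores the most-significant byte at the lowest address.
So the memory order matches the most-significant-first order: 98 4A B4 83 8F 34.

98 4A B4 83 8F 34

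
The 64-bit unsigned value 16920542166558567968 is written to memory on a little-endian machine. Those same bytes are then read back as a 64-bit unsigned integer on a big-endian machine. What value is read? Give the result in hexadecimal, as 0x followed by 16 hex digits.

16920542166558567968 in 64-bit hexadecimal is 0xEAD1D7739CBDEE20.
Stored little-endian, the bytes at ascending addresses are 20 EE BD 9C 73 D7 D1 EA.
Read back as big-endian, the last byte is least significant, giving 0x20EEBD9C73D7D1EA.

0x20EEBD9C73D7D1EA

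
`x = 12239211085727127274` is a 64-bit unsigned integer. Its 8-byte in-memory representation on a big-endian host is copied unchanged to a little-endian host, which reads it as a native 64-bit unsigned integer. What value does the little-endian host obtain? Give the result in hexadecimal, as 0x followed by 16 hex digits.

12239211085727127274 in 64-bit hexadecimal is 0xA9DA69A2E7C9D6EA.
Stored big-endian, the bytes at ascending addresses are A9 DA 69 A2 E7 C9 D6 EA.
Read back as little-endian, the first byte is least significant, giving 0xEAD6C9E7A269DAA9.

0xEAD6C9E7A269DAA9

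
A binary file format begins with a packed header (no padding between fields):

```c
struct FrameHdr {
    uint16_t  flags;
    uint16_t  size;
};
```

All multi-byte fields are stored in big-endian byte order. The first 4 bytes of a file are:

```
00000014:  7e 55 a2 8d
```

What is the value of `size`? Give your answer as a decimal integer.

41613

`size` follows `flags` (2 bytes), so it starts at byte offset 2 and occupies 2 bytes.
Bytes at offsets 2..3: A2 8D.
In big-endian order the high byte comes first in memory.
The bytes are already most-significant first: 0xA28D.
0xA28D = 41613.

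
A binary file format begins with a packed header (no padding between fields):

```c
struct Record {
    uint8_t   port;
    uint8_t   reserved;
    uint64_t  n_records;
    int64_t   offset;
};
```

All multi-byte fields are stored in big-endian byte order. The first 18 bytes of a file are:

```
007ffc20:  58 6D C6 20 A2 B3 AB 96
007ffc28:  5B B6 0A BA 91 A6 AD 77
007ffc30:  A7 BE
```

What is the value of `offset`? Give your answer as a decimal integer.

`offset` follows `port` (1 B), `reserved` (1 B), `n_records` (8 B), so it starts at offset 1 + 1 + 8 = 10 and occupies 8 bytes.
Bytes at offsets 10..17: 0A BA 91 A6 AD 77 A7 BE.
In big-endian order the high byte comes first in memory.
The bytes are already most-significant first: 0x0ABA91A6AD77A7BE.
0x0ABA91A6AD77A7BE = 773090431108360126.

773090431108360126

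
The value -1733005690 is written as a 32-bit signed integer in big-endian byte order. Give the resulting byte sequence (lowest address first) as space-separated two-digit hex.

98 B4 6E 86

Two's complement of -1733005690 in 32 bits: 1733005690 = 0x674B917A; invert → 0x98B46E85; add 1 → 0x98B46E86.
Split into bytes (most-significant first): 98 B4 6E 86.
Big-endian stores the most-significant byte at the lowest address.
So the memory order matches the most-significant-first order: 98 B4 6E 86.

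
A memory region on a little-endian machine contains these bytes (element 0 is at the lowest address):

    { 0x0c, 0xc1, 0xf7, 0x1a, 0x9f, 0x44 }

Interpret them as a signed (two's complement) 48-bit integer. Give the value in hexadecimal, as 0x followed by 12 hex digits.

0x449F1AF7C10C

Little-endian stores the least-significant byte at the lowest address.
Reassemble most-significant byte first: 44 9F 1A F7 C1 0C → 0x449F1AF7C10C.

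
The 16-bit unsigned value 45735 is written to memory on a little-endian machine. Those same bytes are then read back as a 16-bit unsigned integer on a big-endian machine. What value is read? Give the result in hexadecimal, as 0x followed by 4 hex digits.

45735 in 16-bit hexadecimal is 0xB2A7.
Stored little-endian, the bytes at ascending addresses are A7 B2.
Read back as big-endian, the last byte is least significant, giving 0xA7B2.

0xA7B2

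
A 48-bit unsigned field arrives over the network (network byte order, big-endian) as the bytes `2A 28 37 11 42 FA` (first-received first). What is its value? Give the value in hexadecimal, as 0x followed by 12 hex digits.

In big-endian order the high byte comes first in memory.
The bytes are already most-significant first: 0x2A28371142FA.

0x2A28371142FA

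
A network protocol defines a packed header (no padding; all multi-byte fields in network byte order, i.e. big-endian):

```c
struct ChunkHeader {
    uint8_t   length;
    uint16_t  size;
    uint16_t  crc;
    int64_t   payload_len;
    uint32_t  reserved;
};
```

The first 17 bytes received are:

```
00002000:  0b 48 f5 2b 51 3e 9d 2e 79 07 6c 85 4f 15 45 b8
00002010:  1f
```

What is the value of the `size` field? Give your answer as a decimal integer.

`size` follows `length` (1 byte), so it starts at byte offset 1 and occupies 2 bytes.
Bytes at offsets 1..2: 48 F5.
Big-endian: lowest address holds the most-significant byte.
The bytes are already most-significant first: 0x48F5.
0x48F5 = 18677.

18677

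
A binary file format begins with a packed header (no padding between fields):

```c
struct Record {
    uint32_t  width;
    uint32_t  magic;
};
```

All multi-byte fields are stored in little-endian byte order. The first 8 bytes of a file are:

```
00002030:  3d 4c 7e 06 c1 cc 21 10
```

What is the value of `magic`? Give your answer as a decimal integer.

270650561

`magic` follows `width` (4 bytes), so it starts at byte offset 4 and occupies 4 bytes.
Bytes at offsets 4..7: C1 CC 21 10.
Little-endian stores the least-significant byte at the lowest address.
Reassemble most-significant byte first: 10 21 CC C1 → 0x1021CCC1.
0x1021CCC1 = 270650561.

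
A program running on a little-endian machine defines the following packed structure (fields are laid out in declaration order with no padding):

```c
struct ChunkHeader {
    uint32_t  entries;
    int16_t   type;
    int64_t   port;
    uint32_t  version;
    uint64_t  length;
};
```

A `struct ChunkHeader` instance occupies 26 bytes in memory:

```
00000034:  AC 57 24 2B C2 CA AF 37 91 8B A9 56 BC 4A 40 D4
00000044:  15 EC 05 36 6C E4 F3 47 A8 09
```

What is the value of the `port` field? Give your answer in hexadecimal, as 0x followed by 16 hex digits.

0x4ABC56A98B9137AF

`port` follows `entries` (4 B), `type` (2 B), so it starts at offset 4 + 2 = 6 and occupies 8 bytes.
Bytes at offsets 6..13: AF 37 91 8B A9 56 BC 4A.
Little-endian stores the least-significant byte at the lowest address.
Reassemble most-significant byte first: 4A BC 56 A9 8B 91 37 AF → 0x4ABC56A98B9137AF.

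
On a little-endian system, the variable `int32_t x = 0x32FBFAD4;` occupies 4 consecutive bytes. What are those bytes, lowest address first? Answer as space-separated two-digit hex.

Split into bytes (most-significant first): 32 FB FA D4.
Little-endian stores the least-significant byte at the lowest address.
So at ascending addresses the bytes are D4 FA FB 32.

D4 FA FB 32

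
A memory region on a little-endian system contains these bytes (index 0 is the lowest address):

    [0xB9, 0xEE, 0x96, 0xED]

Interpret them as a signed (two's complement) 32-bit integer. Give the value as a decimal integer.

-308875591

Little-endian stores the least-significant byte at the lowest address.
Reassemble most-significant byte first: ED 96 EE B9 → 0xED96EEB9.
Top bit is set, so as a signed 32-bit value this is 0xED96EEB9 − 2^32 = -308875591.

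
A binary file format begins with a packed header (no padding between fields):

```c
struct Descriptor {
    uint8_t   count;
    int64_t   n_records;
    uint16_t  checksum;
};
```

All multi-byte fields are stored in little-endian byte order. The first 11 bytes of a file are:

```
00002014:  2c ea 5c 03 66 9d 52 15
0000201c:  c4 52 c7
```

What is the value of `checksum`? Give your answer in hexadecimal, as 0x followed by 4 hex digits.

0xC752

`checksum` follows `count` (1 B), `n_records` (8 B), so it starts at offset 1 + 8 = 9 and occupies 2 bytes.
Bytes at offsets 9..10: 52 C7.
In little-endian order the low byte comes first in memory.
Reassemble most-significant byte first: C7 52 → 0xC752.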